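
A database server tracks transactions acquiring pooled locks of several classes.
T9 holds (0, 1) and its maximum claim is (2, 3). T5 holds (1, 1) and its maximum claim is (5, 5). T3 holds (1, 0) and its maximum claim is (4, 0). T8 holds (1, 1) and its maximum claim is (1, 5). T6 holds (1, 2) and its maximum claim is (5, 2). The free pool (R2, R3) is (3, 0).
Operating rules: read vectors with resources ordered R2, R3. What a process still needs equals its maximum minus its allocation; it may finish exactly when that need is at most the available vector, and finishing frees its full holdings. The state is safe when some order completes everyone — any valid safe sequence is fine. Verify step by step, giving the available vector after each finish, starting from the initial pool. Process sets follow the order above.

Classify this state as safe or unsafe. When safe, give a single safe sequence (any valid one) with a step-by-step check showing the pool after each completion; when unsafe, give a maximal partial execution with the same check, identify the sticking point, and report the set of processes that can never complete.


UNSAFE.
Key observation: the wall is R3: completing T3, T6, T9 brings the pool only to (5, 3), and all the rest need more.
Going as far as possible: T3, T6, T9; after that, nothing fits. Verifying each step:
  pool = (3, 0)
  T3: need (3, 0) fits (3, 0); releases (1, 0), pool now (4, 0)
  T6: need (4, 0) fits (4, 0); releases (1, 2), pool now (5, 2)
  T9: need (2, 2) fits (5, 2); releases (0, 1), pool now (5, 3)
  T5 cannot run: need (4, 4) vs free (5, 3) (insufficient R3)
  T8 cannot run: need (0, 4) vs free (5, 3) (insufficient R3)
Processes that can never finish: T5 and T8.


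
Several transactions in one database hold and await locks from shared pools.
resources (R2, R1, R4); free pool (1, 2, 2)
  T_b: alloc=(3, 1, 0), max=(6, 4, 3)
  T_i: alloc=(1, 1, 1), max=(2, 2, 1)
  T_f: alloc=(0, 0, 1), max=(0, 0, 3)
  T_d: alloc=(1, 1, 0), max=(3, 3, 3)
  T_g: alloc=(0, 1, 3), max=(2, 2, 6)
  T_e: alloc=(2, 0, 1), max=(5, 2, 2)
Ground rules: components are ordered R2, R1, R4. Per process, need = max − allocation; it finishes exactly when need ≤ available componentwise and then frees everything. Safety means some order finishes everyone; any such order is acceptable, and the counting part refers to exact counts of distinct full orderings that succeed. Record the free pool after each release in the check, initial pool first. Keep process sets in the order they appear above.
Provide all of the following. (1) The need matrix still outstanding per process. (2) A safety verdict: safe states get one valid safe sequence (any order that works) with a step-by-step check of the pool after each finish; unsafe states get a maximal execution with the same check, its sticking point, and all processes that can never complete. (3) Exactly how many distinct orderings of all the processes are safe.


(1) Need matrix, components ordered R2, R1, R4:
  T_b: (3, 3, 3)
  T_i: (1, 1, 0)
  T_f: (0, 0, 2)
  T_d: (2, 2, 3)
  T_g: (2, 1, 3)
  T_e: (3, 2, 1)
(2) SAFE — a valid safe sequence is T_i, T_f, T_d, T_b, T_g, T_e.
Key observation: T_i marks the first exact bind of the order: its need (1, 1, 0) fits the free (1, 2, 2) with zero slack on a requested resource.
Verifying each step:
  pool = (1, 2, 2)
  T_i needs (1, 1, 0) <= (1, 2, 2) -> finishes; pool += (1, 1, 1) = (2, 3, 3)
  T_f needs (0, 0, 2) <= (2, 3, 3) -> finishes; pool += (0, 0, 1) = (2, 3, 4)
  T_d needs (2, 2, 3) <= (2, 3, 4) -> finishes; pool += (1, 1, 0) = (3, 4, 4)
  T_b needs (3, 3, 3) <= (3, 4, 4) -> finishes; pool += (3, 1, 0) = (6, 5, 4)
  T_g needs (2, 1, 3) <= (6, 5, 4) -> finishes; pool += (0, 1, 3) = (6, 6, 7)
  T_e needs (3, 2, 1) <= (6, 6, 7) -> finishes; pool += (2, 0, 1) = (8, 6, 8)
(3) The exact count: 48 of the possible complete orderings are safe sequences.


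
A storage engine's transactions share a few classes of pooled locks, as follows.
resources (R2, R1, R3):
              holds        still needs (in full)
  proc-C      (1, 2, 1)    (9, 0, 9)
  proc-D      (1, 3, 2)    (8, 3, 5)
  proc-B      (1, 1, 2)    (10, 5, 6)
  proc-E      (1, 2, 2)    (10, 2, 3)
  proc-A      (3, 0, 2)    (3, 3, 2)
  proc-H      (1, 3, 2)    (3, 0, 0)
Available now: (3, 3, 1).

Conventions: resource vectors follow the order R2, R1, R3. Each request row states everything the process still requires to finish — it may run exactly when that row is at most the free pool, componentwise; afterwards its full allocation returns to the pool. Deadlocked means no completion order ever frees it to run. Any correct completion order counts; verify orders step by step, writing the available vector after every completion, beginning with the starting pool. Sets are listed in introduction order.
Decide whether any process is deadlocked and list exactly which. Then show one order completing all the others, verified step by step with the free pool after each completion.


Deadlocked: proc-C, proc-D, proc-B and proc-E.
Key observation: R2 is the bottleneck — with proc-H, proc-A done the pool holds (7, 6, 5), short of every remaining need.
One completion order for the rest: proc-H, proc-A. Verifying each step:
  pool = (3, 3, 1)
  proc-H needs (3, 0, 0) <= (3, 3, 1) -> finishes; pool += (1, 3, 2) = (4, 6, 3)
  proc-A needs (3, 3, 2) <= (4, 6, 3) -> finishes; pool += (3, 0, 2) = (7, 6, 5)
The blocked processes can never fit:
  proc-C still needs (9, 0, 9) but only (7, 6, 5) is free — short on R2 and R3
  proc-D still needs (8, 3, 5) but only (7, 6, 5) is free — short on R2
  proc-B still needs (10, 5, 6) but only (7, 6, 5) is free — short on R2 and R3
  proc-E still needs (10, 2, 3) but only (7, 6, 5) is free — short on R2


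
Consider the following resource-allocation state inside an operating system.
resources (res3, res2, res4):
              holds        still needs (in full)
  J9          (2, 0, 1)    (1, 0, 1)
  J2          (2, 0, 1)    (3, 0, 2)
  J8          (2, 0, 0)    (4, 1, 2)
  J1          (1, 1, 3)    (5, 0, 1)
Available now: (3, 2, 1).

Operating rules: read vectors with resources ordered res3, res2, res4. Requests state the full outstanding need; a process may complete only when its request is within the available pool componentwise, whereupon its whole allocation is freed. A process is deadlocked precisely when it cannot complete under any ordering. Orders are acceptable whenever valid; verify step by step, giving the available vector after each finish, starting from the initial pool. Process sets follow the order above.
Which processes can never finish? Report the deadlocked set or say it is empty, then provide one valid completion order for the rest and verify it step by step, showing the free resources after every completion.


Nothing here is deadlocked.
Key observation: J9 fits the free pool immediately, and its release cascades until everyone finishes.
The rest can finish in the order J9, J8, J1, J2. Step-by-step check:
  pool = (3, 2, 1)
  J9 needs (1, 0, 1) <= (3, 2, 1) -> finishes; pool += (2, 0, 1) = (5, 2, 2)
  J8 needs (4, 1, 2) <= (5, 2, 2) -> finishes; pool += (2, 0, 0) = (7, 2, 2)
  J1 needs (5, 0, 1) <= (7, 2, 2) -> finishes; pool += (1, 1, 3) = (8, 3, 5)
  J2 needs (3, 0, 2) <= (8, 3, 5) -> finishes; pool += (2, 0, 1) = (10, 3, 6)


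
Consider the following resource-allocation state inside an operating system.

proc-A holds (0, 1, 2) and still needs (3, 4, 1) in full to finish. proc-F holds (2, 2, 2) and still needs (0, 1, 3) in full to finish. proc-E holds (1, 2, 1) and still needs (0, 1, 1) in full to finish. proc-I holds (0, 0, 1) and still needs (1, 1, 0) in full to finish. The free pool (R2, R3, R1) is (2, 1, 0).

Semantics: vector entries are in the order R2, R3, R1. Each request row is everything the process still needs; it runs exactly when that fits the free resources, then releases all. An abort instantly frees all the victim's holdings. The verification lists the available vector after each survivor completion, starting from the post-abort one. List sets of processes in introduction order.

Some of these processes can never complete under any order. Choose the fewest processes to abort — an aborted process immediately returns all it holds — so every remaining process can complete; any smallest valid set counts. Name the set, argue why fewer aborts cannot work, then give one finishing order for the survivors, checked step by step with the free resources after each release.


Minimum abort set: proc-F.
Key observation: the returned (2, 2, 2) from proc-F is what brings proc-A — unrunnable before, under any order — into play at step 3.
No smaller set exists: with zero aborts the deadlock remains.
One survivor order: proc-E, proc-I, proc-A. Step-by-step check (post-abort pool first):
  pool = (4, 3, 2)
  run proc-E (needs (0, 1, 1), free (4, 3, 2)); after release of (1, 2, 1) the pool is (5, 5, 3)
  run proc-I (needs (1, 1, 0), free (5, 5, 3)); after release of (0, 0, 1) the pool is (5, 5, 4)
  run proc-A (needs (3, 4, 1), free (5, 5, 4)); after release of (0, 1, 2) the pool is (5, 6, 6)


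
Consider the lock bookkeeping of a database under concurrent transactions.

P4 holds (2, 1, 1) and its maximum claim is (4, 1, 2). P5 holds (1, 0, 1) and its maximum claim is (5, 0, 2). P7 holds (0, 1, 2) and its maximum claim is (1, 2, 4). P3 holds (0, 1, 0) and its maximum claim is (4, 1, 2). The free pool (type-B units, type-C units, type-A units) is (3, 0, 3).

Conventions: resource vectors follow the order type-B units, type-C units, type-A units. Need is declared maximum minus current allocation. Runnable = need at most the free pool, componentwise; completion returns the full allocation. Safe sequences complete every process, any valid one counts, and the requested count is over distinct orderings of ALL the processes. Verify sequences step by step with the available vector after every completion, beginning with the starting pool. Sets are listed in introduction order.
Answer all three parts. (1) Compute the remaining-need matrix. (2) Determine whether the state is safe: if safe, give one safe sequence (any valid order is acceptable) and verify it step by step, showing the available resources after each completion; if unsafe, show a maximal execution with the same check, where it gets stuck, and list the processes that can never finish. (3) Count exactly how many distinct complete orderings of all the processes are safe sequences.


(1) Outstanding need per process (order type-B units, type-C units, type-A units):
  P4: (2, 0, 1)
  P5: (4, 0, 1)
  P7: (1, 1, 2)
  P3: (4, 0, 2)
(2) SAFE, for example via the order P4, P7, P5, P3.
Key observation: the first exact fit in this order is P7 — it needs (1, 1, 2) with (5, 1, 4) free, meeting a requested resource to the last unit.
Verifying each step:
  pool = (3, 0, 3)
  P4: need (2, 0, 1) fits (3, 0, 3); releases (2, 1, 1), pool now (5, 1, 4)
  P7: need (1, 1, 2) fits (5, 1, 4); releases (0, 1, 2), pool now (5, 2, 6)
  P5: need (4, 0, 1) fits (5, 2, 6); releases (1, 0, 1), pool now (6, 2, 7)
  P3: need (4, 0, 2) fits (6, 2, 7); releases (0, 1, 0), pool now (6, 3, 7)
(3) Precisely 6 of the possible complete orderings are safe sequences.


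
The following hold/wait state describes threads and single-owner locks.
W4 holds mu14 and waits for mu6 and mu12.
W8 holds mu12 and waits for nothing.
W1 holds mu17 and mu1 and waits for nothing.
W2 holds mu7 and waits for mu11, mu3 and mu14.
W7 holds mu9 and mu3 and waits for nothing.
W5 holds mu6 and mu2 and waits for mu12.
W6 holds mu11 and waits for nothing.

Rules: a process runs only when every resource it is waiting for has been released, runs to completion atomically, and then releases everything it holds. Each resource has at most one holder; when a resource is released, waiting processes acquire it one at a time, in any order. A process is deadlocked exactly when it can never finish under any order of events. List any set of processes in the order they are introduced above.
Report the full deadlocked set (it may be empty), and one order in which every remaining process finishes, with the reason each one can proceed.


The deadlocked set is empty.
Key observation: all waits point, directly or indirectly, at processes that can finish, so nothing is permanently blocked.
One completion order for the rest: W7, W8, W5, W1, W4, W6, W2.
Verifying each step:
  W7 waits on nothing -> runs at once and releases mu9 and mu3
  W8 waits on nothing -> runs at once and releases mu12
  W5: everything it awaited (mu12) is free; runs, freeing mu6 and mu2
  W1 waits on nothing -> runs at once and releases mu17 and mu1
  W4: everything it awaited (mu6 and mu12) is free; runs, freeing mu14
  W6 waits on nothing -> runs at once and releases mu11
  W2: everything it awaited (mu11, mu3 and mu14) is free; runs, freeing mu7


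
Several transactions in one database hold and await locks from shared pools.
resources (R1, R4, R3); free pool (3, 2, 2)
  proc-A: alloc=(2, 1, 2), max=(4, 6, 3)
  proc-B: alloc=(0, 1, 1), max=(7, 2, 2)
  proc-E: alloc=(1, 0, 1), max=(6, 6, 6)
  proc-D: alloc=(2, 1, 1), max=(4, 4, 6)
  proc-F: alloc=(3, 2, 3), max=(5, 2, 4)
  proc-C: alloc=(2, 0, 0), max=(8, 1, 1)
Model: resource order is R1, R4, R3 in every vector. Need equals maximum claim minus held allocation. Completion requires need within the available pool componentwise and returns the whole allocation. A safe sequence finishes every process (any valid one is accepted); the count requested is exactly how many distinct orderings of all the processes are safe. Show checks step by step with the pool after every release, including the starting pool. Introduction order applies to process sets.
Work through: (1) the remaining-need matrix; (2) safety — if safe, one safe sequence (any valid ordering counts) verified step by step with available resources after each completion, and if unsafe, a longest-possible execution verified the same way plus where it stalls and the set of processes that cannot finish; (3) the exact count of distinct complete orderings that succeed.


(1) Need matrix, components ordered R1, R4, R3:
  proc-A: (2, 5, 1)
  proc-B: (7, 1, 1)
  proc-E: (5, 6, 5)
  proc-D: (2, 3, 5)
  proc-F: (2, 0, 1)
  proc-C: (6, 1, 1)
(2) SAFE — a valid safe sequence is proc-F, proc-D, proc-B, proc-A, proc-C, proc-E.
Key observation: at proc-D the run first touches a limit — (2, 3, 5) against (6, 4, 5), exact on a resource it actually requests.
Step-by-step check:
  pool = (3, 2, 2)
  run proc-F (needs (2, 0, 1), free (3, 2, 2)); after release of (3, 2, 3) the pool is (6, 4, 5)
  run proc-D (needs (2, 3, 5), free (6, 4, 5)); after release of (2, 1, 1) the pool is (8, 5, 6)
  run proc-B (needs (7, 1, 1), free (8, 5, 6)); after release of (0, 1, 1) the pool is (8, 6, 7)
  run proc-A (needs (2, 5, 1), free (8, 6, 7)); after release of (2, 1, 2) the pool is (10, 7, 9)
  run proc-C (needs (6, 1, 1), free (10, 7, 9)); after release of (2, 0, 0) the pool is (12, 7, 9)
  run proc-E (needs (5, 6, 5), free (12, 7, 9)); after release of (1, 0, 1) the pool is (13, 7, 10)
(3) Exactly 24 of the possible complete orderings are safe sequences.


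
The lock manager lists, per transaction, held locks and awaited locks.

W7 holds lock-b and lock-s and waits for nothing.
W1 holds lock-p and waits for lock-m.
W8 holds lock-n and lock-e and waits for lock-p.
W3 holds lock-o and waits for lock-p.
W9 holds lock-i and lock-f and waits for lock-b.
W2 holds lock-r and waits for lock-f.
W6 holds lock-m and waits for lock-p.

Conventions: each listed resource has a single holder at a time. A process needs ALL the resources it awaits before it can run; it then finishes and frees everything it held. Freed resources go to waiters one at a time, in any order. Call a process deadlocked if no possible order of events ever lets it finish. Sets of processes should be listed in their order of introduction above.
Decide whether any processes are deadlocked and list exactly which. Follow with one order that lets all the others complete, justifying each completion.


Deadlocked: W1, W8, W3 and W6.
Key observation: along W1 -> W6 -> W1, each member waits on what the next one holds — a deadlock; W8 and W3 wait into the deadlock from upstream.
One completion order for the rest: W7, W9, W2.
Step-by-step check:
  W7 waits on nothing -> runs at once and releases lock-b and lock-s
  W9: everything it awaited (lock-b) is free; runs, freeing lock-i and lock-f
  W2: everything it awaited (lock-f) is free; runs, freeing lock-r


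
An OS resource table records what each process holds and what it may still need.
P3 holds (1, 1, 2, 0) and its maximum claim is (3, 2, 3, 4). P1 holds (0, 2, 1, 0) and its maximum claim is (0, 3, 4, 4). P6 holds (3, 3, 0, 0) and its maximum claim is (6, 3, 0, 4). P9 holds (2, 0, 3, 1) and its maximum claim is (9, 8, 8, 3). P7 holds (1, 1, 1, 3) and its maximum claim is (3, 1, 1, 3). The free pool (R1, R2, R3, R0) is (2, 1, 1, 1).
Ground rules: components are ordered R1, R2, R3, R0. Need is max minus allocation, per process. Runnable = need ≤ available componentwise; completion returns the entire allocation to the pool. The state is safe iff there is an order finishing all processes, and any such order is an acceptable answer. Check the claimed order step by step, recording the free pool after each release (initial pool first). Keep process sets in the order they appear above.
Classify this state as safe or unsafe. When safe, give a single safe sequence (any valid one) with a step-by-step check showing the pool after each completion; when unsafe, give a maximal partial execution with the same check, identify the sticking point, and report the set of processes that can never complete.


SAFE. One safe sequence: P7, P6, P3, P1, P9.
Key observation: P7 is the earliest step where a requested resource binds exactly: need (2, 0, 0, 0), pool (2, 1, 1, 1) at its turn.
Check, step by step:
  pool = (2, 1, 1, 1)
  run P7 (needs (2, 0, 0, 0), free (2, 1, 1, 1)); after release of (1, 1, 1, 3) the pool is (3, 2, 2, 4)
  run P6 (needs (3, 0, 0, 4), free (3, 2, 2, 4)); after release of (3, 3, 0, 0) the pool is (6, 5, 2, 4)
  run P3 (needs (2, 1, 1, 4), free (6, 5, 2, 4)); after release of (1, 1, 2, 0) the pool is (7, 6, 4, 4)
  run P1 (needs (0, 1, 3, 4), free (7, 6, 4, 4)); after release of (0, 2, 1, 0) the pool is (7, 8, 5, 4)
  run P9 (needs (7, 8, 5, 2), free (7, 8, 5, 4)); after release of (2, 0, 3, 1) the pool is (9, 8, 8, 5)


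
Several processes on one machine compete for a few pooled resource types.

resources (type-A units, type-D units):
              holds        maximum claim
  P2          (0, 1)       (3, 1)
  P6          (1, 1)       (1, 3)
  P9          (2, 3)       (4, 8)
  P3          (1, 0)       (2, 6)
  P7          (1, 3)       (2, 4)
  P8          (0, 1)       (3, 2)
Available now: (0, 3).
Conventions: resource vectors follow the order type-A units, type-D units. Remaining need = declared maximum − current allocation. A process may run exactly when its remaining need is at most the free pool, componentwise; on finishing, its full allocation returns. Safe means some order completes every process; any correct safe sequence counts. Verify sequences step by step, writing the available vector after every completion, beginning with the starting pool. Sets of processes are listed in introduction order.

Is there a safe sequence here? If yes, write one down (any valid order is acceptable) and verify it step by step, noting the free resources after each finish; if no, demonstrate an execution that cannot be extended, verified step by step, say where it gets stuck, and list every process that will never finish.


SAFE — a valid safe sequence is P6, P7, P9, P8, P2, P3.
Key observation: P7 marks the first exact bind of the order: its need (1, 1) fits the free (1, 4) with zero slack on a requested resource.
Verifying each step:
  pool = (0, 3)
  P6: need (0, 2) fits (0, 3); releases (1, 1), pool now (1, 4)
  P7: need (1, 1) fits (1, 4); releases (1, 3), pool now (2, 7)
  P9: need (2, 5) fits (2, 7); releases (2, 3), pool now (4, 10)
  P8: need (3, 1) fits (4, 10); releases (0, 1), pool now (4, 11)
  P2: need (3, 0) fits (4, 11); releases (0, 1), pool now (4, 12)
  P3: need (1, 6) fits (4, 12); releases (1, 0), pool now (5, 12)


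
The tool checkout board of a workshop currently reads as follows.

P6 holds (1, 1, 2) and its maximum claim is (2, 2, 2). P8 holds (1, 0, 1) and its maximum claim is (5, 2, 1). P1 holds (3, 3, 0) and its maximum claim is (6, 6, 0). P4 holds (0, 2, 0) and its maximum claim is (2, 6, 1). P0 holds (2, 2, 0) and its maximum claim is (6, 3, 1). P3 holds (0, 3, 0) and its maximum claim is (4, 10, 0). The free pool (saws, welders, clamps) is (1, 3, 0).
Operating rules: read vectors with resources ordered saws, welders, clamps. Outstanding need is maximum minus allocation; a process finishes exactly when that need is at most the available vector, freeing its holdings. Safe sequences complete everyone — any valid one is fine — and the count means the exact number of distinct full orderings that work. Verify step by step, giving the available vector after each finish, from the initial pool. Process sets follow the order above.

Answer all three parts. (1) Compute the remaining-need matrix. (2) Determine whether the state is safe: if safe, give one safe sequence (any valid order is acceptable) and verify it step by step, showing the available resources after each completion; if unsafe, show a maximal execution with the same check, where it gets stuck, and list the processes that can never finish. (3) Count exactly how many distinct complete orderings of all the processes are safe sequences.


(1) Remaining need (order saws, welders, clamps):
  P6: (1, 1, 0)
  P8: (4, 2, 0)
  P1: (3, 3, 0)
  P4: (2, 4, 1)
  P0: (4, 1, 1)
  P3: (4, 7, 0)
(2) UNSAFE.
Key observation: even finishing P6, P4 leaves just (2, 6, 2) free — too little saws for any of the remaining processes.
The run P6, P4 cannot be extended any further. Check, step by step:
  pool = (1, 3, 0)
  P6 needs (1, 1, 0) <= (1, 3, 0) -> finishes; pool += (1, 1, 2) = (2, 4, 2)
  P4 needs (2, 4, 1) <= (2, 4, 2) -> finishes; pool += (0, 2, 0) = (2, 6, 2)
  blocked: P8 wants (4, 2, 0), pool (2, 6, 2) — not enough saws
  blocked: P1 wants (3, 3, 0), pool (2, 6, 2) — not enough saws
  blocked: P0 wants (4, 1, 1), pool (2, 6, 2) — not enough saws
  blocked: P3 wants (4, 7, 0), pool (2, 6, 2) — not enough saws and welders
Processes that can never finish: P8, P1, P0 and P3.
(3) The exact count: 0 of the possible complete orderings are safe sequences.


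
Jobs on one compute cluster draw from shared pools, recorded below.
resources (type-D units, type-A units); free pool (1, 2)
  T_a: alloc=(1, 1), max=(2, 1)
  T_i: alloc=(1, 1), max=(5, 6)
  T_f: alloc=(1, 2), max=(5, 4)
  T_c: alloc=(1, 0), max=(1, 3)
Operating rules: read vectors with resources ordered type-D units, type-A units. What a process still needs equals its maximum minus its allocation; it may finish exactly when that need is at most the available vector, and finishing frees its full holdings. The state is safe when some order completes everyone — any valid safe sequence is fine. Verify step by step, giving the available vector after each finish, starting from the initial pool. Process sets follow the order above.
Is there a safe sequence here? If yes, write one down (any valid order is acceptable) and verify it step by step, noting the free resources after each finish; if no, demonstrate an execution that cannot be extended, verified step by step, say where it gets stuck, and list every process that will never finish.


UNSAFE — no complete ordering exists.
Key observation: after T_a, T_c complete, (3, 3) is the best the pool ever gets, yet each leftover process wants more type-D units.
The run T_a, T_c cannot be extended any further. Check, step by step:
  pool = (1, 2)
  T_a needs (1, 0) <= (1, 2) -> finishes; pool += (1, 1) = (2, 3)
  T_c needs (0, 3) <= (2, 3) -> finishes; pool += (1, 0) = (3, 3)
  T_i still needs (4, 5) but only (3, 3) is free — short on type-D units and type-A units
  T_f still needs (4, 2) but only (3, 3) is free — short on type-D units
Permanently blocked: T_i and T_f.


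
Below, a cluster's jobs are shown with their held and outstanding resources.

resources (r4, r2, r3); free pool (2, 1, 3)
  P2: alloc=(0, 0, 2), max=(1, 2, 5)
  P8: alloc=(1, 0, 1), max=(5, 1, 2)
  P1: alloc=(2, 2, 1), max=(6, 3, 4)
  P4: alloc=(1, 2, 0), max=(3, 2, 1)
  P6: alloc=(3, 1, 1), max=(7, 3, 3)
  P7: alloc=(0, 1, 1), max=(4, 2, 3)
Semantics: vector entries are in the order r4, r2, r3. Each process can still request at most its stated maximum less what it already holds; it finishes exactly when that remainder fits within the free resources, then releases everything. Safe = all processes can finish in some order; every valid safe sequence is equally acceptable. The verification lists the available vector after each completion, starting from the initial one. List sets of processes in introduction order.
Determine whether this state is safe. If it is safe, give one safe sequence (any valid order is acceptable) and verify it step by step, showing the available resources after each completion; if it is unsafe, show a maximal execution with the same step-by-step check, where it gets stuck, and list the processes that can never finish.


UNSAFE.
Key observation: even finishing P4, P2 leaves just (3, 3, 5) free — too little r4 for any of the remaining processes.
A maximal execution: P4, P2 — then nothing else fits. Walking it through:
  pool = (2, 1, 3)
  run P4 (needs (2, 0, 1), free (2, 1, 3)); after release of (1, 2, 0) the pool is (3, 3, 3)
  run P2 (needs (1, 2, 3), free (3, 3, 3)); after release of (0, 0, 2) the pool is (3, 3, 5)
  blocked: P8 wants (4, 1, 1), pool (3, 3, 5) — not enough r4
  blocked: P1 wants (4, 1, 3), pool (3, 3, 5) — not enough r4
  blocked: P6 wants (4, 2, 2), pool (3, 3, 5) — not enough r4
  blocked: P7 wants (4, 1, 2), pool (3, 3, 5) — not enough r4
Processes that can never finish: P8, P1, P6 and P7.


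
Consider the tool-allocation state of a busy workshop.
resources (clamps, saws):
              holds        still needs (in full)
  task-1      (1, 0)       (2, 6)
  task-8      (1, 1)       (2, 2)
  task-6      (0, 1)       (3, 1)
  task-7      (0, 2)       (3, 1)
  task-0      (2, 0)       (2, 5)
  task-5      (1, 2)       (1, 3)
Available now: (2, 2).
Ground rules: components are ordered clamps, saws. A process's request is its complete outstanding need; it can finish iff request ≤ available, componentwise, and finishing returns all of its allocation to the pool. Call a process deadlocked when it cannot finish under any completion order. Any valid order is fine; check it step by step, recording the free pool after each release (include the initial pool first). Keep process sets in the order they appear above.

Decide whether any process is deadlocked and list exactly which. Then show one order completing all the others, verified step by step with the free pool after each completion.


The deadlocked set is empty.
Key observation: starting with task-8, each completion frees enough for the next — no one is permanently blocked.
One completion order for the rest: task-8, task-7, task-0, task-6, task-5, task-1. Walking it through:
  pool = (2, 2)
  task-8 needs (2, 2) <= (2, 2) -> finishes; pool += (1, 1) = (3, 3)
  task-7 needs (3, 1) <= (3, 3) -> finishes; pool += (0, 2) = (3, 5)
  task-0 needs (2, 5) <= (3, 5) -> finishes; pool += (2, 0) = (5, 5)
  task-6 needs (3, 1) <= (5, 5) -> finishes; pool += (0, 1) = (5, 6)
  task-5 needs (1, 3) <= (5, 6) -> finishes; pool += (1, 2) = (6, 8)
  task-1 needs (2, 6) <= (6, 8) -> finishes; pool += (1, 0) = (7, 8)


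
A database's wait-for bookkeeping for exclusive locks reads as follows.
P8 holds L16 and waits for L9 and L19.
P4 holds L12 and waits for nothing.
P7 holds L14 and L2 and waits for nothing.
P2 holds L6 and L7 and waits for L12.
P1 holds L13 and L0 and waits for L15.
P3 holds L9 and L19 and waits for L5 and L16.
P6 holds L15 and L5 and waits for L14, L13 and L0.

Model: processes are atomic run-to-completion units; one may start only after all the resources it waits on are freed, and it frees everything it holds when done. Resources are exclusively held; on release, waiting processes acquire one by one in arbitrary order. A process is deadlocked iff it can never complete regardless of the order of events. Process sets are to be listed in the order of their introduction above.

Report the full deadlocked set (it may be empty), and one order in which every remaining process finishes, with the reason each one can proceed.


Deadlocked set: P8, P1, P3 and P6.
Key observation: the wait chain closes on itself along P8 -> P3 -> P8; P1 and P6 are caught in further circular waits.
A valid finishing order for the others: P7, P4, P2.
Check, step by step:
  run P7 (it waits on nothing); releases L14 and L2
  run P4 (it waits on nothing); releases L12
  run P2 (all its waits — L12 — are resolved); releases L6 and L7


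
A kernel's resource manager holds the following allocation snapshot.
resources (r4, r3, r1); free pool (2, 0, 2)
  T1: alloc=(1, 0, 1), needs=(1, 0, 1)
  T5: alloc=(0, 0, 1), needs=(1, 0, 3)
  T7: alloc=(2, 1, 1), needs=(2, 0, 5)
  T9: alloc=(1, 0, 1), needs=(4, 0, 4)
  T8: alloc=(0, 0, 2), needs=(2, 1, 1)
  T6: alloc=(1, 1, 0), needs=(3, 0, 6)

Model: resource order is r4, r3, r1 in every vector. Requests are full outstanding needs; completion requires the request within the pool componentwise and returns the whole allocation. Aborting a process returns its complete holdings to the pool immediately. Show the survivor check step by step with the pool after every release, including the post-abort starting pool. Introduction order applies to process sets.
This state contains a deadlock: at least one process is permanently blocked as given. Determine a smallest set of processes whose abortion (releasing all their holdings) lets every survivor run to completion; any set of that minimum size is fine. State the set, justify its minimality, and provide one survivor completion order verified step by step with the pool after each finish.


Abort T7.
Key observation: T8 could never have finished before the abort; with (2, 1, 1) returned by T7, it fits at step 2.
Why nothing smaller works: aborting no one leaves the state deadlocked as given.
One survivor order: T5, T8, T6, T9, T1. Check, step by step (post-abort pool first):
  pool = (4, 1, 3)
  T5: need (1, 0, 3) fits (4, 1, 3); releases (0, 0, 1), pool now (4, 1, 4)
  T8: need (2, 1, 1) fits (4, 1, 4); releases (0, 0, 2), pool now (4, 1, 6)
  T6: need (3, 0, 6) fits (4, 1, 6); releases (1, 1, 0), pool now (5, 2, 6)
  T9: need (4, 0, 4) fits (5, 2, 6); releases (1, 0, 1), pool now (6, 2, 7)
  T1: need (1, 0, 1) fits (6, 2, 7); releases (1, 0, 1), pool now (7, 2, 8)


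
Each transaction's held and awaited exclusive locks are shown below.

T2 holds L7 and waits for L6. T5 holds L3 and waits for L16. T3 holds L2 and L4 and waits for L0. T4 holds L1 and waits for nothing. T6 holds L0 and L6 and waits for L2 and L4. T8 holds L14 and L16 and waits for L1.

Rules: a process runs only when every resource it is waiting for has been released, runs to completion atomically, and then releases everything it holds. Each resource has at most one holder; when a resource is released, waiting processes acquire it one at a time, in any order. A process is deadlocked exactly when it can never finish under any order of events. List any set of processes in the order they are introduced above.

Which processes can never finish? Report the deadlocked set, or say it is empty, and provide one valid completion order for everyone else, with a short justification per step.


Deadlocked: T2, T3 and T6.
Key observation: the waits loop around T6 -> T3 -> T6 with no way out; T2 waits into the deadlock from upstream.
One completion order for the rest: T4, T8, T5.
Check, step by step:
  T4 waits on nothing -> runs at once and releases L1
  T8 waits on L1 — all released -> runs and releases L14 and L16
  T5 waits on L16 — all released -> runs and releases L3


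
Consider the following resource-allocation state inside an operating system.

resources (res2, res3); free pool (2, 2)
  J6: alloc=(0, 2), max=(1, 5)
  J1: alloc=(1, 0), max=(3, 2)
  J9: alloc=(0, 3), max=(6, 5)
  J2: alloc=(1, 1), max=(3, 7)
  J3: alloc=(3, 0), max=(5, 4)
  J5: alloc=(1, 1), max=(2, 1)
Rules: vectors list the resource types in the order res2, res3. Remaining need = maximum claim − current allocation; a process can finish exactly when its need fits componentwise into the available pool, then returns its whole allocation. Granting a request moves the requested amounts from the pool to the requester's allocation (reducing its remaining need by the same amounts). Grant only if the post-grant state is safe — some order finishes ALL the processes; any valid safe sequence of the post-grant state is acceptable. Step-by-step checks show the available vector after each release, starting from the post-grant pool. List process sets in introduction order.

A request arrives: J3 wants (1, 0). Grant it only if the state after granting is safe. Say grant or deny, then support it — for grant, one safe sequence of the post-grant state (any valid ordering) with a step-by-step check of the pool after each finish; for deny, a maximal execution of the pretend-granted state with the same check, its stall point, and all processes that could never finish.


GRANT. The post-grant state is safe; one safe sequence: J5, J6, J3, J9, J2, J1.
Key observation: post-grant, (1, 2) remains, and an order beginning with J5 completes everyone.
Verifying the post-grant state step by step:
  pool = (1, 2)
  J5: need (1, 0) fits (1, 2); releases (1, 1), pool now (2, 3)
  J6: need (1, 3) fits (2, 3); releases (0, 2), pool now (2, 5)
  J3: need (1, 4) fits (2, 5); releases (4, 0), pool now (6, 5)
  J9: need (6, 2) fits (6, 5); releases (0, 3), pool now (6, 8)
  J2: need (2, 6) fits (6, 8); releases (1, 1), pool now (7, 9)
  J1: need (2, 2) fits (7, 9); releases (1, 0), pool now (8, 9)


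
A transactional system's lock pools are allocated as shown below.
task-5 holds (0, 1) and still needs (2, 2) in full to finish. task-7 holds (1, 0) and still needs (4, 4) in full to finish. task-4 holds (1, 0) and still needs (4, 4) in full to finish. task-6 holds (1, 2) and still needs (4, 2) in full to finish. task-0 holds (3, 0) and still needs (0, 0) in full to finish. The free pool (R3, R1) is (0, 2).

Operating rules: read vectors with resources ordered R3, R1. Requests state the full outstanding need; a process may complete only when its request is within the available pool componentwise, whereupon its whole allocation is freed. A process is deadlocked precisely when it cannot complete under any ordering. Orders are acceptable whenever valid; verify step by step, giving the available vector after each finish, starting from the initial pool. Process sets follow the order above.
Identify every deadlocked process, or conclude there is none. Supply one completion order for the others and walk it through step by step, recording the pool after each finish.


Deadlocked: task-7, task-4 and task-6.
Key observation: R3 is the bottleneck — with task-0, task-5 done the pool holds (3, 3), short of every remaining need.
A valid finishing order for the others: task-0, task-5. Check, step by step:
  pool = (0, 2)
  run task-0 (needs (0, 0), free (0, 2)); after release of (3, 0) the pool is (3, 2)
  run task-5 (needs (2, 2), free (3, 2)); after release of (0, 1) the pool is (3, 3)
None of the blocked processes ever fits:
  task-7 cannot run: need (4, 4) vs free (3, 3) (insufficient R3 and R1)
  task-4 cannot run: need (4, 4) vs free (3, 3) (insufficient R3 and R1)
  task-6 cannot run: need (4, 2) vs free (3, 3) (insufficient R3)


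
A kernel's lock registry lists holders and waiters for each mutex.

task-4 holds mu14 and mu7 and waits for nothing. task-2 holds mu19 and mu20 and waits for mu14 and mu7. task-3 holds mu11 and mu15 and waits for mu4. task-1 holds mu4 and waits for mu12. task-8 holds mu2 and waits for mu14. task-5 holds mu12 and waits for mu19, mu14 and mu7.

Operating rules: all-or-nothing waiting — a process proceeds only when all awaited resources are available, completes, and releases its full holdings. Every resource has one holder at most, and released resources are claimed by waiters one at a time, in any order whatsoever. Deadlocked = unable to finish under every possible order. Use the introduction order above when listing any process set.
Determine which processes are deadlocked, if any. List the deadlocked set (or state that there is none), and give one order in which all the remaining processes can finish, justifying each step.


The deadlocked set is empty.
Key observation: no waiting chain loops back on itself — every chain ends at a process that waits on nothing, so everyone eventually runs.
The rest can finish in the order task-4, task-8, task-2, task-5, task-1, task-3.
Verifying each step:
  task-4 waits on nothing -> runs at once and releases mu14 and mu7
  task-8: everything it awaited (mu14) is free; runs, freeing mu2
  task-2: everything it awaited (mu14 and mu7) is free; runs, freeing mu19 and mu20
  task-5: everything it awaited (mu19, mu14 and mu7) is free; runs, freeing mu12
  task-1: everything it awaited (mu12) is free; runs, freeing mu4
  task-3: everything it awaited (mu4) is free; runs, freeing mu11 and mu15


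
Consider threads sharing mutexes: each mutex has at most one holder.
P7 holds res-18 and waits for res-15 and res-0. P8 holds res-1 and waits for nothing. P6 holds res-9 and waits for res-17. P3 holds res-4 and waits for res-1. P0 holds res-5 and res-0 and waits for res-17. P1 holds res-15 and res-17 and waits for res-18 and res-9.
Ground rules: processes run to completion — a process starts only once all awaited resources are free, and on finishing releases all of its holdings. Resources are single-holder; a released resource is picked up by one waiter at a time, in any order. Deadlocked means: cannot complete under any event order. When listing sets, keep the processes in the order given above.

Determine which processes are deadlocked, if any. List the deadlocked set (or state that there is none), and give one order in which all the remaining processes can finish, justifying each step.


Deadlocked: P7, P6, P0 and P1.
Key observation: nobody on the ring P7 -> P0 -> P1 -> P7 can start until another member finishes, which never happens; P6 is caught in further circular waits.
A valid finishing order for the others: P8, P3.
Verifying each step:
  P8 waits on nothing -> runs at once and releases res-1
  run P3 (all its waits — res-1 — are resolved); releases res-4


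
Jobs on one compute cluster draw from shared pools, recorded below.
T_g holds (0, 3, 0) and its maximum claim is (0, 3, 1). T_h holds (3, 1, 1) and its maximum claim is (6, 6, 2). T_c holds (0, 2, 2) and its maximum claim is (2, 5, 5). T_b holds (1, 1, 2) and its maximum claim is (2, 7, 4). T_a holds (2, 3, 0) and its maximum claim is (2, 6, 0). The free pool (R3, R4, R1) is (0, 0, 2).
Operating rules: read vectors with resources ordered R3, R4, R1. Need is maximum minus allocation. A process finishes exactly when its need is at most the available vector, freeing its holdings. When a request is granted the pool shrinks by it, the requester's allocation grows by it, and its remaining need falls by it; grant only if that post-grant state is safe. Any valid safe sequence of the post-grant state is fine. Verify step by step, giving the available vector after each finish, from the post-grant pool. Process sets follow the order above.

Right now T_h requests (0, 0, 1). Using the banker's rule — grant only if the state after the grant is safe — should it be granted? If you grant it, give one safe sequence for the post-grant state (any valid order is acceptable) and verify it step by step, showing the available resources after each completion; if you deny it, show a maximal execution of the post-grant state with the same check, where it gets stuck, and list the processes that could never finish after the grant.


DENY. Granting would leave the state unsafe.
Key observation: after T_g, T_a the pool peaks at (2, 6, 1), and each blocked process is short somewhere: T_h on R3; T_c on R1; T_b on R1.
Pretend the grant happened; the run T_g, T_a goes as far as possible. Step-by-step check:
  pool = (0, 0, 1)
  run T_g (needs (0, 0, 1), free (0, 0, 1)); after release of (0, 3, 0) the pool is (0, 3, 1)
  run T_a (needs (0, 3, 0), free (0, 3, 1)); after release of (2, 3, 0) the pool is (2, 6, 1)
  T_h cannot run: need (3, 5, 0) vs free (2, 6, 1) (insufficient R3)
  T_c cannot run: need (2, 3, 3) vs free (2, 6, 1) (insufficient R1)
  T_b cannot run: need (1, 6, 2) vs free (2, 6, 1) (insufficient R1)
Post-grant, the permanently blocked set is T_h, T_c and T_b.
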